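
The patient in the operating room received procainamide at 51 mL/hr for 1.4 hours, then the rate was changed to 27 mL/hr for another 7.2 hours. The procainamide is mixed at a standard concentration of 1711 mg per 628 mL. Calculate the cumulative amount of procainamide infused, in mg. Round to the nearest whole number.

Concentration = 1711 mg ÷ 628 mL = 2.724522 mg/mL
Stage 1: 51 mL/hr × 1.4 hr = 71.4 mL → 71.4 mL × 2.724522 mg/mL = 194.5309 mg
Stage 2: 27 mL/hr × 7.2 hr = 194.4 mL → 194.4 mL × 2.724522 mg/mL = 529.6471 mg
Total = 194.5309 + 529.6471 = 724.178 mg

724 mg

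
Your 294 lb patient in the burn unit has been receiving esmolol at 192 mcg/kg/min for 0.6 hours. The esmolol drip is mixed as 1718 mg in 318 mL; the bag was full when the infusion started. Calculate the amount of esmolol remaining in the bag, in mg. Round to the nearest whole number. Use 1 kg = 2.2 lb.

794 mg

Weight = 294 lb ÷ 2.2 lb/kg = 133.6364 kg
Dose = 192 mcg/kg/min × 133.6364 kg = 25658.18 mcg/min
25658.18 mcg/min × 60 min/hr = 1539491 mcg/hr
Concentration = 1718 mg ÷ 318 mL = 5.402516 mg/mL = 5402.516 mcg/mL
Rate = 1539491 mcg/hr ÷ 5402.516 mcg/mL = 284.9582 mL/hr
Volume infused = 284.9582 mL/hr × 0.6 hr = 170.9749 mL
Volume remaining = 318 − 170.9749 = 147.0251 mL
Drug remaining = 147.0251 mL × 5402.516 mcg/mL = 794305.5 mcg = 794.3055 mg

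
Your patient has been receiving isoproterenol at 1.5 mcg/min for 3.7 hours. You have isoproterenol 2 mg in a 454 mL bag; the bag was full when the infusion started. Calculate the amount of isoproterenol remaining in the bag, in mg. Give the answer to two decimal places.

1.67 mg

1.5 mcg/min × 60 min/hr = 90 mcg/hr
Concentration = 2 mg ÷ 454 mL = 0.004405286 mg/mL = 4.405286 mcg/mL
Rate = 90 mcg/hr ÷ 4.405286 mcg/mL = 20.43 mL/hr
Volume infused = 20.43 mL/hr × 3.7 hr = 75.591 mL
Volume remaining = 454 − 75.591 = 378.409 mL
Drug remaining = 378.409 mL × 4.405286 mcg/mL = 1667 mcg = 1.667 mg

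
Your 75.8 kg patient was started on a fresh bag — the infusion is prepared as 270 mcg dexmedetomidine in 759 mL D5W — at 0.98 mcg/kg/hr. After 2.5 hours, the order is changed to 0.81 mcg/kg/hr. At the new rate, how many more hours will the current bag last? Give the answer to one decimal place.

1.4 hours

Initial rate:
Dose = 0.98 mcg/kg/hr × 75.8 kg = 74.284 mcg/hr
Concentration = 270 mcg ÷ 759 mL = 0.3557312 mcg/mL
Rate = 74.284 mcg/hr ÷ 0.3557312 mcg/mL = 208.8206 mL/hr
Volume infused so far = 208.8206 mL/hr × 2.5 hr = 522.0514 mL
Volume remaining = 759 − 522.0514 = 236.9486 mL
New rate:
Dose = 0.81 mcg/kg/hr × 75.8 kg = 61.398 mcg/hr
Rate = 61.398 mcg/hr ÷ 0.3557312 mcg/mL = 172.5966 mL/hr
Time remaining = 236.9486 mL ÷ 172.5966 mL/hr = 1.372846 hr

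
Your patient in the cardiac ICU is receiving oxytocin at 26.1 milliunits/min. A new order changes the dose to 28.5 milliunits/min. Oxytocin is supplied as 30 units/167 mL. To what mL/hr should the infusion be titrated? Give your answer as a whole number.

10 mL/hr

28.5 milliunits/min × 60 min/hr = 1710 milliunits/hr
Concentration = 30 units ÷ 167 mL = 0.1796407 units/mL = 179.6407 milliunits/mL
Rate = 1710 milliunits/hr ÷ 179.6407 milliunits/mL = 9.519 mL/hr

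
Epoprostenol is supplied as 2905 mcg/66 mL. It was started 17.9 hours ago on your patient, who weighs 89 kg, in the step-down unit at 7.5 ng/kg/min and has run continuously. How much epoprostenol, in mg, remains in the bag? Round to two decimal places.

Dose = 7.5 ng/kg/min × 89 kg = 667.5 ng/min
667.5 ng/min × 60 min/hr = 40050 ng/hr
Concentration = 2905 mcg ÷ 66 mL = 44.01515 mcg/mL = 44015.15 ng/mL
Rate = 40050 ng/hr ÷ 44015.15 ng/mL = 0.9099139 mL/hr
Volume infused = 0.9099139 mL/hr × 17.9 hr = 16.28746 mL
Volume remaining = 66 − 16.28746 = 49.71254 mL
Drug remaining = 49.71254 mL × 44015.15 ng/mL = 2188105 ng = 2.188105 mg

2.19 mg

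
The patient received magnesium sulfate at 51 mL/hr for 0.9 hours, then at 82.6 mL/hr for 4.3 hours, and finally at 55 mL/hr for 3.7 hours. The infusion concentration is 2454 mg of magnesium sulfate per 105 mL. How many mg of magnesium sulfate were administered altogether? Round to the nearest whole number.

Concentration = 2454 mg ÷ 105 mL = 23.37143 mg/mL
Stage 1: 51 mL/hr × 0.9 hr = 45.9 mL → 45.9 mL × 23.37143 mg/mL = 1072.749 mg
Stage 2: 82.6 mL/hr × 4.3 hr = 355.18 mL → 355.18 mL × 23.37143 mg/mL = 8301.064 mg
Stage 3: 55 mL/hr × 3.7 hr = 203.5 mL → 203.5 mL × 23.37143 mg/mL = 4756.086 mg
Total = 1072.749 + 8301.064 + 4756.086 = 14129.9 mg

14130 mg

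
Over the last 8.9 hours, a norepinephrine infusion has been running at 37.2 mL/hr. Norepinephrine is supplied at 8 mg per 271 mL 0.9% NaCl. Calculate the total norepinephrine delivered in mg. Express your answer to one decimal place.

Concentration = 8 mg ÷ 271 mL = 0.0295203 mg/mL = 29.5203 mcg/mL
Drug rate = 37.2 mL/hr × 29.5203 mcg/mL = 1098.155 mcg/hr
Total = 1098.155 mcg/hr × 8.9 hr = 9773.579 mcg = 9.773579 mg

9.8 mg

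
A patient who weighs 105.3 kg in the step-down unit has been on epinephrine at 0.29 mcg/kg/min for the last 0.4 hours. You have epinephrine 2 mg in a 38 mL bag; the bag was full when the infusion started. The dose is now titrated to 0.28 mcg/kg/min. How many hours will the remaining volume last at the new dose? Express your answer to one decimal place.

Initial rate:
Dose = 0.29 mcg/kg/min × 105.3 kg = 30.537 mcg/min
30.537 mcg/min × 60 min/hr = 1832.22 mcg/hr
Concentration = 2 mg ÷ 38 mL = 0.05263158 mg/mL = 52.63158 mcg/mL
Rate = 1832.22 mcg/hr ÷ 52.63158 mcg/mL = 34.81218 mL/hr
Volume infused so far = 34.81218 mL/hr × 0.4 hr = 13.92487 mL
Volume remaining = 38 − 13.92487 = 24.07513 mL
New rate:
Dose = 0.28 mcg/kg/min × 105.3 kg = 29.484 mcg/min
29.484 mcg/min × 60 min/hr = 1769.04 mcg/hr
Rate = 1769.04 mcg/hr ÷ 52.63158 mcg/mL = 33.61176 mL/hr
Time remaining = 24.07513 mL ÷ 33.61176 mL/hr = 0.716271 hr

0.7 hours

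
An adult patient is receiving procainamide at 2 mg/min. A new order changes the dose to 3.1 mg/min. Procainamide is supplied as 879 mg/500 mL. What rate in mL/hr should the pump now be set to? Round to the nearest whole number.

3.1 mg/min × 60 min/hr = 186 mg/hr
Concentration = 879 mg ÷ 500 mL = 1.758 mg/mL
Rate = 186 mg/hr ÷ 1.758 mg/mL = 105.802 mL/hr

106 mL/hr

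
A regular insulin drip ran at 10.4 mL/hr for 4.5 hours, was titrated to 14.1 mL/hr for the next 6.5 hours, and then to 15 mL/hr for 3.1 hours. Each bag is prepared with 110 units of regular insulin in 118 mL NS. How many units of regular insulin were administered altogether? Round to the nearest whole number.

Concentration = 110 units ÷ 118 mL = 0.9322034 units/mL
Stage 1: 10.4 mL/hr × 4.5 hr = 46.8 mL → 46.8 mL × 0.9322034 units/mL = 43.62712 units
Stage 2: 14.1 mL/hr × 6.5 hr = 91.65 mL → 91.65 mL × 0.9322034 units/mL = 85.43644 units
Stage 3: 15 mL/hr × 3.1 hr = 46.5 mL → 46.5 mL × 0.9322034 units/mL = 43.34746 units
Total = 43.62712 + 85.43644 + 43.34746 = 172.411 units

172 units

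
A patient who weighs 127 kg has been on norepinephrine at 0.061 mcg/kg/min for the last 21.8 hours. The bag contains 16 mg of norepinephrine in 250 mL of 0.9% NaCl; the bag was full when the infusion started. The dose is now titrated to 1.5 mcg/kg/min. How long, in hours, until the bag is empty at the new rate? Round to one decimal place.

Initial rate:
Dose = 0.061 mcg/kg/min × 127 kg = 7.747 mcg/min
7.747 mcg/min × 60 min/hr = 464.82 mcg/hr
Concentration = 16 mg ÷ 250 mL = 0.064 mg/mL = 64 mcg/mL
Rate = 464.82 mcg/hr ÷ 64 mcg/mL = 7.262812 mL/hr
Volume infused so far = 7.262812 mL/hr × 21.8 hr = 158.3293 mL
Volume remaining = 250 − 158.3293 = 91.67069 mL
New rate:
Dose = 1.5 mcg/kg/min × 127 kg = 190.5 mcg/min
190.5 mcg/min × 60 min/hr = 11430 mcg/hr
Rate = 11430 mcg/hr ÷ 64 mcg/mL = 178.5938 mL/hr
Time remaining = 91.67069 mL ÷ 178.5938 mL/hr = 0.5132917 hr

0.5 hours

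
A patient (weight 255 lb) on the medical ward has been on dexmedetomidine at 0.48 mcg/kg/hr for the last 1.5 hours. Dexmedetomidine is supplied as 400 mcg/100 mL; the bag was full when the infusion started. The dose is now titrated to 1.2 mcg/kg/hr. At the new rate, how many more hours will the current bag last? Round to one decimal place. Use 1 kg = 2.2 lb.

2.3 hours

Initial rate:
Weight = 255 lb ÷ 2.2 lb/kg = 115.9091 kg
Dose = 0.48 mcg/kg/hr × 115.9091 kg = 55.63636 mcg/hr
Concentration = 400 mcg ÷ 100 mL = 4 mcg/mL
Rate = 55.63636 mcg/hr ÷ 4 mcg/mL = 13.90909 mL/hr
Volume infused so far = 13.90909 mL/hr × 1.5 hr = 20.86364 mL
Volume remaining = 100 − 20.86364 = 79.13636 mL
New rate:
Dose = 1.2 mcg/kg/hr × 115.9091 kg = 139.0909 mcg/hr
Rate = 139.0909 mcg/hr ÷ 4 mcg/mL = 34.77273 mL/hr
Time remaining = 79.13636 mL ÷ 34.77273 mL/hr = 2.275817 hr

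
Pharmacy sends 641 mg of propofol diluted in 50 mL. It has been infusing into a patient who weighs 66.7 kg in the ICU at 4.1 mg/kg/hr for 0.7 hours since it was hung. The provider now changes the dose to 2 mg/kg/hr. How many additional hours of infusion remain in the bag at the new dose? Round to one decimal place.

Initial rate:
Dose = 4.1 mg/kg/hr × 66.7 kg = 273.47 mg/hr
Concentration = 641 mg ÷ 50 mL = 12.82 mg/mL
Rate = 273.47 mg/hr ÷ 12.82 mg/mL = 21.33151 mL/hr
Volume infused so far = 21.33151 mL/hr × 0.7 hr = 14.93206 mL
Volume remaining = 50 − 14.93206 = 35.06794 mL
New rate:
Dose = 2 mg/kg/hr × 66.7 kg = 133.4 mg/hr
Rate = 133.4 mg/hr ÷ 12.82 mg/mL = 10.40562 mL/hr
Time remaining = 35.06794 mL ÷ 10.40562 mL/hr = 3.370097 hr

3.4 hours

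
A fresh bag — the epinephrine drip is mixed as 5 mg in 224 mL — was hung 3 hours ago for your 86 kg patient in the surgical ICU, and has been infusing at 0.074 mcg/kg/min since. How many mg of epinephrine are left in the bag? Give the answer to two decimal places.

Dose = 0.074 mcg/kg/min × 86 kg = 6.364 mcg/min
6.364 mcg/min × 60 min/hr = 381.84 mcg/hr
Concentration = 5 mg ÷ 224 mL = 0.02232143 mg/mL = 22.32143 mcg/mL
Rate = 381.84 mcg/hr ÷ 22.32143 mcg/mL = 17.10643 mL/hr
Volume infused = 17.10643 mL/hr × 3 hr = 51.3193 mL
Volume remaining = 224 − 51.3193 = 172.6807 mL
Drug remaining = 172.6807 mL × 22.32143 mcg/mL = 3854.48 mcg = 3.85448 mg

3.85 mg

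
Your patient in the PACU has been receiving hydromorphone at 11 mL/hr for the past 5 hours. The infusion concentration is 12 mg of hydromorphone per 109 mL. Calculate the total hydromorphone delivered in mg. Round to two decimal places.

Concentration = 12 mg ÷ 109 mL = 0.1100917 mg/mL
Drug rate = 11 mL/hr × 0.1100917 mg/mL = 1.211009 mg/hr
Total = 1.211009 mg/hr × 5 hr = 6.055046 mg

6.06 mg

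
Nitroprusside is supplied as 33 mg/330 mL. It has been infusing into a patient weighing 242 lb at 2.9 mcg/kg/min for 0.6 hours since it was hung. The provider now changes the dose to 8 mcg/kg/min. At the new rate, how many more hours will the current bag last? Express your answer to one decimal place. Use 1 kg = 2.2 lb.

Initial rate:
Weight = 242 lb ÷ 2.2 lb/kg = 110 kg
Dose = 2.9 mcg/kg/min × 110 kg = 319 mcg/min
319 mcg/min × 60 min/hr = 19140 mcg/hr
Concentration = 33 mg ÷ 330 mL = 0.1 mg/mL = 100 mcg/mL
Rate = 19140 mcg/hr ÷ 100 mcg/mL = 191.4 mL/hr
Volume infused so far = 191.4 mL/hr × 0.6 hr = 114.84 mL
Volume remaining = 330 − 114.84 = 215.16 mL
New rate:
Dose = 8 mcg/kg/min × 110 kg = 880 mcg/min
880 mcg/min × 60 min/hr = 52800 mcg/hr
Rate = 52800 mcg/hr ÷ 100 mcg/mL = 528 mL/hr
Time remaining = 215.16 mL ÷ 528 mL/hr = 0.4075 hr

0.4 hours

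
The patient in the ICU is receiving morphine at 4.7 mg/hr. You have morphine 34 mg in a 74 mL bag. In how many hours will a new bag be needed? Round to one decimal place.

7.2 hours

Concentration = 34 mg ÷ 74 mL = 0.4594595 mg/mL
Rate = 4.7 mg/hr ÷ 0.4594595 mg/mL = 10.22941 mL/hr
Duration = 74 mL ÷ 10.22941 mL/hr = 7.234043 hr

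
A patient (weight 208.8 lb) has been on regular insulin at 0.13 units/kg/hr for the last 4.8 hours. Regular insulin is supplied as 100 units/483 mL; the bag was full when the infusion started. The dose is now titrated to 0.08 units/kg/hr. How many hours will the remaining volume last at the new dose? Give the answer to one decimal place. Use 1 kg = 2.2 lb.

5.4 hours

Initial rate:
Weight = 208.8 lb ÷ 2.2 lb/kg = 94.90909 kg
Dose = 0.13 units/kg/hr × 94.90909 kg = 12.33818 units/hr
Concentration = 100 units ÷ 483 mL = 0.2070393 units/mL
Rate = 12.33818 units/hr ÷ 0.2070393 units/mL = 59.59342 mL/hr
Volume infused so far = 59.59342 mL/hr × 4.8 hr = 286.0484 mL
Volume remaining = 483 − 286.0484 = 196.9516 mL
New rate:
Dose = 0.08 units/kg/hr × 94.90909 kg = 7.592727 units/hr
Rate = 7.592727 units/hr ÷ 0.2070393 units/mL = 36.67287 mL/hr
Time remaining = 196.9516 mL ÷ 36.67287 mL/hr = 5.370498 hr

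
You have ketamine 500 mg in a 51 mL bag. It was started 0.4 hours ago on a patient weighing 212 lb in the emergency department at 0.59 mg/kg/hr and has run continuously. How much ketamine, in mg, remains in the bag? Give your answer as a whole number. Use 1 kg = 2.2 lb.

477 mg

Weight = 212 lb ÷ 2.2 lb/kg = 96.36364 kg
Dose = 0.59 mg/kg/hr × 96.36364 kg = 56.85455 mg/hr
Concentration = 500 mg ÷ 51 mL = 9.803922 mg/mL
Rate = 56.85455 mg/hr ÷ 9.803922 mg/mL = 5.799164 mL/hr
Volume infused = 5.799164 mL/hr × 0.4 hr = 2.319665 mL
Volume remaining = 51 − 2.319665 = 48.68033 mL
Drug remaining = 48.68033 mL × 9.803922 mg/mL = 477.2582 mg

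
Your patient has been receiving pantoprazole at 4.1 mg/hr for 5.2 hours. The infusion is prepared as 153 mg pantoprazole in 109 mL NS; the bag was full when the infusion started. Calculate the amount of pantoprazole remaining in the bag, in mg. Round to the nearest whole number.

132 mg

Concentration = 153 mg ÷ 109 mL = 1.40367 mg/mL
Rate = 4.1 mg/hr ÷ 1.40367 mg/mL = 2.920915 mL/hr
Volume infused = 2.920915 mL/hr × 5.2 hr = 15.18876 mL
Volume remaining = 109 − 15.18876 = 93.81124 mL
Drug remaining = 93.81124 mL × 1.40367 mg/mL = 131.68 mg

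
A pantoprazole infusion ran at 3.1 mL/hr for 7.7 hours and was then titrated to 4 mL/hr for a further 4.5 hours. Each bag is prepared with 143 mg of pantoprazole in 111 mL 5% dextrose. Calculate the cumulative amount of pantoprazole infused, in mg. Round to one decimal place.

Concentration = 143 mg ÷ 111 mL = 1.288288 mg/mL
Stage 1: 3.1 mL/hr × 7.7 hr = 23.87 mL → 23.87 mL × 1.288288 mg/mL = 30.75144 mg
Stage 2: 4 mL/hr × 4.5 hr = 18 mL → 18 mL × 1.288288 mg/mL = 23.18919 mg
Total = 30.75144 + 23.18919 = 53.94063 mg

53.9 mg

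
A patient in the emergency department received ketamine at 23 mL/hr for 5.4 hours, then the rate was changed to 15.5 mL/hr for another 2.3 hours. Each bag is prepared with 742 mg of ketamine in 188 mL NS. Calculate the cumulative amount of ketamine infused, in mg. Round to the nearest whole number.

Concentration = 742 mg ÷ 188 mL = 3.946809 mg/mL
Stage 1: 23 mL/hr × 5.4 hr = 124.2 mL → 124.2 mL × 3.946809 mg/mL = 490.1936 mg
Stage 2: 15.5 mL/hr × 2.3 hr = 35.65 mL → 35.65 mL × 3.946809 mg/mL = 140.7037 mg
Total = 490.1936 + 140.7037 = 630.8973 mg

631 mg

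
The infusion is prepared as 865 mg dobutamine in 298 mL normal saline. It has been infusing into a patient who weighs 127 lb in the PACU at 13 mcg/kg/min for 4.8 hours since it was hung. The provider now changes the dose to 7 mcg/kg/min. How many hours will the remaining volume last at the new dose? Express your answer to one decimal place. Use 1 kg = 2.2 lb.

Initial rate:
Weight = 127 lb ÷ 2.2 lb/kg = 57.72727 kg
Dose = 13 mcg/kg/min × 57.72727 kg = 750.4545 mcg/min
750.4545 mcg/min × 60 min/hr = 45027.27 mcg/hr
Concentration = 865 mg ÷ 298 mL = 2.902685 mg/mL = 2902.685 mcg/mL
Rate = 45027.27 mcg/hr ÷ 2902.685 mcg/mL = 15.51229 mL/hr
Volume infused so far = 15.51229 mL/hr × 4.8 hr = 74.45897 mL
Volume remaining = 298 − 74.45897 = 223.541 mL
New rate:
Dose = 7 mcg/kg/min × 57.72727 kg = 404.0909 mcg/min
404.0909 mcg/min × 60 min/hr = 24245.45 mcg/hr
Rate = 24245.45 mcg/hr ÷ 2902.685 mcg/mL = 8.352769 mL/hr
Time remaining = 223.541 mL ÷ 8.352769 mL/hr = 26.7625 hr

26.8 hours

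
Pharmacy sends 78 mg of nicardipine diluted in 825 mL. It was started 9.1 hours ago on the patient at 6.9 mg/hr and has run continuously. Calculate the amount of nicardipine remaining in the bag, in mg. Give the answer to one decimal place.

Concentration = 78 mg ÷ 825 mL = 0.09454545 mg/mL
Rate = 6.9 mg/hr ÷ 0.09454545 mg/mL = 72.98077 mL/hr
Volume infused = 72.98077 mL/hr × 9.1 hr = 664.125 mL
Volume remaining = 825 − 664.125 = 160.875 mL
Drug remaining = 160.875 mL × 0.09454545 mg/mL = 15.21 mg

15.2 mg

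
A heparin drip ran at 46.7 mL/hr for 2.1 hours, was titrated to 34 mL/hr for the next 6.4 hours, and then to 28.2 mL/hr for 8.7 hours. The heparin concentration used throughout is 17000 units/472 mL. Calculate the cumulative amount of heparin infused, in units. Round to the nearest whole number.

20206 units

Concentration = 17000 units ÷ 472 mL = 36.01695 units/mL
Stage 1: 46.7 mL/hr × 2.1 hr = 98.07 mL → 98.07 mL × 36.01695 units/mL = 3532.182 units
Stage 2: 34 mL/hr × 6.4 hr = 217.6 mL → 217.6 mL × 36.01695 units/mL = 7837.288 units
Stage 3: 28.2 mL/hr × 8.7 hr = 245.34 mL → 245.34 mL × 36.01695 units/mL = 8836.398 units
Total = 3532.182 + 7837.288 + 8836.398 = 20205.87 units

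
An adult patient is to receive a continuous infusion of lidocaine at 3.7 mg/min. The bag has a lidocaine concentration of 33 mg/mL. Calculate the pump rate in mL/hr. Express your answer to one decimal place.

3.7 mg/min × 60 min/hr = 222 mg/hr
Rate = 222 mg/hr ÷ 33 mg/mL = 6.727273 mL/hr

6.7 mL/hr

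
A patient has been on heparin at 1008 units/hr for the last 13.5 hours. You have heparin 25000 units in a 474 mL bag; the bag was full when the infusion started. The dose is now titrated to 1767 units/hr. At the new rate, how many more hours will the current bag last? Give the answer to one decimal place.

Initial rate:
Concentration = 25000 units ÷ 474 mL = 52.74262 units/mL
Rate = 1008 units/hr ÷ 52.74262 units/mL = 19.11168 mL/hr
Volume infused so far = 19.11168 mL/hr × 13.5 hr = 258.0077 mL
Volume remaining = 474 − 258.0077 = 215.9923 mL
New rate:
Rate = 1767 units/hr ÷ 52.74262 units/mL = 33.50232 mL/hr
Time remaining = 215.9923 mL ÷ 33.50232 mL/hr = 6.447085 hr

6.4 hours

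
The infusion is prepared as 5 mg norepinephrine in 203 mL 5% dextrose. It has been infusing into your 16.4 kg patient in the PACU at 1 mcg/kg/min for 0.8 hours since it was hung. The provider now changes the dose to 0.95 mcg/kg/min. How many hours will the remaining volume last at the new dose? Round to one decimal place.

4.5 hours

Initial rate:
Dose = 1 mcg/kg/min × 16.4 kg = 16.4 mcg/min
16.4 mcg/min × 60 min/hr = 984 mcg/hr
Concentration = 5 mg ÷ 203 mL = 0.02463054 mg/mL = 24.63054 mcg/mL
Rate = 984 mcg/hr ÷ 24.63054 mcg/mL = 39.9504 mL/hr
Volume infused so far = 39.9504 mL/hr × 0.8 hr = 31.96032 mL
Volume remaining = 203 − 31.96032 = 171.0397 mL
New rate:
Dose = 0.95 mcg/kg/min × 16.4 kg = 15.58 mcg/min
15.58 mcg/min × 60 min/hr = 934.8 mcg/hr
Rate = 934.8 mcg/hr ÷ 24.63054 mcg/mL = 37.95288 mL/hr
Time remaining = 171.0397 mL ÷ 37.95288 mL/hr = 4.506632 hr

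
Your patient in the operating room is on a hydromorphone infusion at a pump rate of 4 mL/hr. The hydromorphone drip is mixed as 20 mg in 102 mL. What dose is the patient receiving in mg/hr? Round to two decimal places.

0.78 mg/hr

Concentration = 20 mg ÷ 102 mL = 0.1960784 mg/mL
Drug rate = 4 mL/hr × 0.1960784 mg/mL = 0.7843137 mg/hr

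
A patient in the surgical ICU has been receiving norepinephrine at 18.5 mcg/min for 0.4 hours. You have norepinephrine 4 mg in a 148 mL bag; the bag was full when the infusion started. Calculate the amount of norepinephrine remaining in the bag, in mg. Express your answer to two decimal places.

3.56 mg

18.5 mcg/min × 60 min/hr = 1110 mcg/hr
Concentration = 4 mg ÷ 148 mL = 0.02702703 mg/mL = 27.02703 mcg/mL
Rate = 1110 mcg/hr ÷ 27.02703 mcg/mL = 41.07 mL/hr
Volume infused = 41.07 mL/hr × 0.4 hr = 16.428 mL
Volume remaining = 148 − 16.428 = 131.572 mL
Drug remaining = 131.572 mL × 27.02703 mcg/mL = 3556 mcg = 3.556 mg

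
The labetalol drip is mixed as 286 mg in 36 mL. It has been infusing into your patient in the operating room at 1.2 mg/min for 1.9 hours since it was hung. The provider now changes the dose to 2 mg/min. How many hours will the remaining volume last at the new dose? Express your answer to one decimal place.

Initial rate:
1.2 mg/min × 60 min/hr = 72 mg/hr
Concentration = 286 mg ÷ 36 mL = 7.944444 mg/mL
Rate = 72 mg/hr ÷ 7.944444 mg/mL = 9.062937 mL/hr
Volume infused so far = 9.062937 mL/hr × 1.9 hr = 17.21958 mL
Volume remaining = 36 − 17.21958 = 18.78042 mL
New rate:
2 mg/min × 60 min/hr = 120 mg/hr
Rate = 120 mg/hr ÷ 7.944444 mg/mL = 15.1049 mL/hr
Time remaining = 18.78042 mL ÷ 15.1049 mL/hr = 1.243333 hr

1.2 hours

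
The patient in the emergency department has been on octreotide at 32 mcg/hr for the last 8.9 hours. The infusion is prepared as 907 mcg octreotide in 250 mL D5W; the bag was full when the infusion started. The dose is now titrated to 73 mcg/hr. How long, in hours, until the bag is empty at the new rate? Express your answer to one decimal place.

8.5 hours

Initial rate:
Concentration = 907 mcg ÷ 250 mL = 3.628 mcg/mL
Rate = 32 mcg/hr ÷ 3.628 mcg/mL = 8.820287 mL/hr
Volume infused so far = 8.820287 mL/hr × 8.9 hr = 78.50055 mL
Volume remaining = 250 − 78.50055 = 171.4994 mL
New rate:
Rate = 73 mcg/hr ÷ 3.628 mcg/mL = 20.12128 mL/hr
Time remaining = 171.4994 mL ÷ 20.12128 mL/hr = 8.523288 hr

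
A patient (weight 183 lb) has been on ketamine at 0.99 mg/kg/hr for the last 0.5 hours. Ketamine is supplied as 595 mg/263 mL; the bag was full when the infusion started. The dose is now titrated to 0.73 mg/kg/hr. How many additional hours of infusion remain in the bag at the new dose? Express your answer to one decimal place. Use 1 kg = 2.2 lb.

9.1 hours

Initial rate:
Weight = 183 lb ÷ 2.2 lb/kg = 83.18182 kg
Dose = 0.99 mg/kg/hr × 83.18182 kg = 82.35 mg/hr
Concentration = 595 mg ÷ 263 mL = 2.262357 mg/mL
Rate = 82.35 mg/hr ÷ 2.262357 mg/mL = 36.40008 mL/hr
Volume infused so far = 36.40008 mL/hr × 0.5 hr = 18.20004 mL
Volume remaining = 263 − 18.20004 = 244.8 mL
New rate:
Dose = 0.73 mg/kg/hr × 83.18182 kg = 60.72273 mg/hr
Rate = 60.72273 mg/hr ÷ 2.262357 mg/mL = 26.84047 mL/hr
Time remaining = 244.8 mL ÷ 26.84047 mL/hr = 9.120555 hr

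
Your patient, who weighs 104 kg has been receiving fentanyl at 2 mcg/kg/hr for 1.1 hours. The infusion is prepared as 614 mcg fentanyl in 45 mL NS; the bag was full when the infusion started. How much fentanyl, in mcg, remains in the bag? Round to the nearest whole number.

Dose = 2 mcg/kg/hr × 104 kg = 208 mcg/hr
Concentration = 614 mcg ÷ 45 mL = 13.64444 mcg/mL
Rate = 208 mcg/hr ÷ 13.64444 mcg/mL = 15.2443 mL/hr
Volume infused = 15.2443 mL/hr × 1.1 hr = 16.76873 mL
Volume remaining = 45 − 16.76873 = 28.23127 mL
Drug remaining = 28.23127 mL × 13.64444 mcg/mL = 385.2 mcg

385 mcg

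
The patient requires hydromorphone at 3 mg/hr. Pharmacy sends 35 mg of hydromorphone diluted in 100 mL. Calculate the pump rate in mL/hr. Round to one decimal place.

8.6 mL/hr

Concentration = 35 mg ÷ 100 mL = 0.35 mg/mL
Rate = 3 mg/hr ÷ 0.35 mg/mL = 8.571429 mL/hr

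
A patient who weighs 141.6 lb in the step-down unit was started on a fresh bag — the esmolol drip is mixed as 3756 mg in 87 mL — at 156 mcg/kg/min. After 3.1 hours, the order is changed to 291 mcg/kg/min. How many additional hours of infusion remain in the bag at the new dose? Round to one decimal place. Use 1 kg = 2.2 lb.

Initial rate:
Weight = 141.6 lb ÷ 2.2 lb/kg = 64.36364 kg
Dose = 156 mcg/kg/min × 64.36364 kg = 10040.73 mcg/min
10040.73 mcg/min × 60 min/hr = 602443.6 mcg/hr
Concentration = 3756 mg ÷ 87 mL = 43.17241 mg/mL = 43172.41 mcg/mL
Rate = 602443.6 mcg/hr ÷ 43172.41 mcg/mL = 13.95437 mL/hr
Volume infused so far = 13.95437 mL/hr × 3.1 hr = 43.25853 mL
Volume remaining = 87 − 43.25853 = 43.74147 mL
New rate:
Dose = 291 mcg/kg/min × 64.36364 kg = 18729.82 mcg/min
18729.82 mcg/min × 60 min/hr = 1123789 mcg/hr
Rate = 1123789 mcg/hr ÷ 43172.41 mcg/mL = 26.03026 mL/hr
Time remaining = 43.74147 mL ÷ 26.03026 mL/hr = 1.680408 hr

1.7 hours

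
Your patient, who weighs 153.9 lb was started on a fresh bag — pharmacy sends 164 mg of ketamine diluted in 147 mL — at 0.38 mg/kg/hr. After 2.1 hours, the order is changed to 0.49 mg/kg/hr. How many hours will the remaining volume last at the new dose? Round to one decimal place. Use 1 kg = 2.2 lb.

Initial rate:
Weight = 153.9 lb ÷ 2.2 lb/kg = 69.95455 kg
Dose = 0.38 mg/kg/hr × 69.95455 kg = 26.58273 mg/hr
Concentration = 164 mg ÷ 147 mL = 1.115646 mg/mL
Rate = 26.58273 mg/hr ÷ 1.115646 mg/mL = 23.8272 mL/hr
Volume infused so far = 23.8272 mL/hr × 2.1 hr = 50.03712 mL
Volume remaining = 147 − 50.03712 = 96.96288 mL
New rate:
Dose = 0.49 mg/kg/hr × 69.95455 kg = 34.27773 mg/hr
Rate = 34.27773 mg/hr ÷ 1.115646 mg/mL = 30.72455 mL/hr
Time remaining = 96.96288 mL ÷ 30.72455 mL/hr = 3.155876 hr

3.2 hours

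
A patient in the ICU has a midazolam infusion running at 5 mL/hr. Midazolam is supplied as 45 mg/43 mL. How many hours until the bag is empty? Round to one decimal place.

Duration = 43 mL ÷ 5 mL/hr = 8.6 hr

8.6 hours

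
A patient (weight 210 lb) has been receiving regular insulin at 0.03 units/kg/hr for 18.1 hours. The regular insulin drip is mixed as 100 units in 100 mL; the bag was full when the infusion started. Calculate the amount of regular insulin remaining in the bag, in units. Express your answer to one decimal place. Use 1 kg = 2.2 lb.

48.2 units

Weight = 210 lb ÷ 2.2 lb/kg = 95.45455 kg
Dose = 0.03 units/kg/hr × 95.45455 kg = 2.863636 units/hr
Concentration = 100 units ÷ 100 mL = 1 units/mL
Rate = 2.863636 units/hr ÷ 1 units/mL = 2.863636 mL/hr
Volume infused = 2.863636 mL/hr × 18.1 hr = 51.83182 mL
Volume remaining = 100 − 51.83182 = 48.16818 mL
Drug remaining = 48.16818 mL × 1 units/mL = 48.16818 units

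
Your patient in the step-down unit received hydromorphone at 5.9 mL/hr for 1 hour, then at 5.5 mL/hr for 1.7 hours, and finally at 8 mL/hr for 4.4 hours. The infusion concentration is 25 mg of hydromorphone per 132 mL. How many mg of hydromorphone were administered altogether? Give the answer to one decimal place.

Concentration = 25 mg ÷ 132 mL = 0.1893939 mg/mL
Stage 1: 5.9 mL/hr × 1 hr = 5.9 mL → 5.9 mL × 0.1893939 mg/mL = 1.117424 mg
Stage 2: 5.5 mL/hr × 1.7 hr = 9.35 mL → 9.35 mL × 0.1893939 mg/mL = 1.770833 mg
Stage 3: 8 mL/hr × 4.4 hr = 35.2 mL → 35.2 mL × 0.1893939 mg/mL = 6.666667 mg
Total = 1.117424 + 1.770833 + 6.666667 = 9.554924 mg

9.6 mg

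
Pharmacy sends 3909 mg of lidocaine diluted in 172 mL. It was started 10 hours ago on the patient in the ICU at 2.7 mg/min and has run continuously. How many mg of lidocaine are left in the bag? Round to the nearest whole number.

2289 mg

2.7 mg/min × 60 min/hr = 162 mg/hr
Concentration = 3909 mg ÷ 172 mL = 22.72674 mg/mL
Rate = 162 mg/hr ÷ 22.72674 mg/mL = 7.128166 mL/hr
Volume infused = 7.128166 mL/hr × 10 hr = 71.28166 mL
Volume remaining = 172 − 71.28166 = 100.7183 mL
Drug remaining = 100.7183 mL × 22.72674 mg/mL = 2289 mg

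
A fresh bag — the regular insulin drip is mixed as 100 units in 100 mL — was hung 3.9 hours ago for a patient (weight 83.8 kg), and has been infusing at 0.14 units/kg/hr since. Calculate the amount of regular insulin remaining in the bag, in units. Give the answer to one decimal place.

54.2 units

Dose = 0.14 units/kg/hr × 83.8 kg = 11.732 units/hr
Concentration = 100 units ÷ 100 mL = 1 units/mL
Rate = 11.732 units/hr ÷ 1 units/mL = 11.732 mL/hr
Volume infused = 11.732 mL/hr × 3.9 hr = 45.7548 mL
Volume remaining = 100 − 45.7548 = 54.2452 mL
Drug remaining = 54.2452 mL × 1 units/mL = 54.2452 units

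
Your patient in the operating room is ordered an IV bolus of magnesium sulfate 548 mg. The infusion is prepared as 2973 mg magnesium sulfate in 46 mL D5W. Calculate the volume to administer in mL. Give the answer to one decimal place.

8.5 mL

Concentration = 2973 mg ÷ 46 mL = 64.63043 mg/mL
Volume = 548 mg ÷ 64.63043 mg/mL = 8.478977 mL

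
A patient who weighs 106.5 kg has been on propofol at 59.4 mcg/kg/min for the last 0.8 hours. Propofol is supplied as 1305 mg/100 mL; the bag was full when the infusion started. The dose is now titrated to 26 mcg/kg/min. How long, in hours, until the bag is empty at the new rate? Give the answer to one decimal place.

6.0 hours

Initial rate:
Dose = 59.4 mcg/kg/min × 106.5 kg = 6326.1 mcg/min
6326.1 mcg/min × 60 min/hr = 379566 mcg/hr
Concentration = 1305 mg ÷ 100 mL = 13.05 mg/mL = 13050 mcg/mL
Rate = 379566 mcg/hr ÷ 13050 mcg/mL = 29.08552 mL/hr
Volume infused so far = 29.08552 mL/hr × 0.8 hr = 23.26841 mL
Volume remaining = 100 − 23.26841 = 76.73159 mL
New rate:
Dose = 26 mcg/kg/min × 106.5 kg = 2769 mcg/min
2769 mcg/min × 60 min/hr = 166140 mcg/hr
Rate = 166140 mcg/hr ÷ 13050 mcg/mL = 12.73103 mL/hr
Time remaining = 76.73159 mL ÷ 12.73103 mL/hr = 6.027129 hr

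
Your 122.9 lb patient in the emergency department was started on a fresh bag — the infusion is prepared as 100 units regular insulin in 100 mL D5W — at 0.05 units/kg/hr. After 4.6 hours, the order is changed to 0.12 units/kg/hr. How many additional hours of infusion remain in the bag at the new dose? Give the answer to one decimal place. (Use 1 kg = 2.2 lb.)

Initial rate:
Weight = 122.9 lb ÷ 2.2 lb/kg = 55.86364 kg
Dose = 0.05 units/kg/hr × 55.86364 kg = 2.793182 units/hr
Concentration = 100 units ÷ 100 mL = 1 units/mL
Rate = 2.793182 units/hr ÷ 1 units/mL = 2.793182 mL/hr
Volume infused so far = 2.793182 mL/hr × 4.6 hr = 12.84864 mL
Volume remaining = 100 − 12.84864 = 87.15136 mL
New rate:
Dose = 0.12 units/kg/hr × 55.86364 kg = 6.703636 units/hr
Rate = 6.703636 units/hr ÷ 1 units/mL = 6.703636 mL/hr
Time remaining = 87.15136 mL ÷ 6.703636 mL/hr = 13.00061 hr

13.0 hours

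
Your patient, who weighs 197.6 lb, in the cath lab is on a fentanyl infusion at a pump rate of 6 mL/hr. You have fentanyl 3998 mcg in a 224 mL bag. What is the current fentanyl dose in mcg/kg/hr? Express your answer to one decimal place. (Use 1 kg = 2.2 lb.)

Weight = 197.6 lb ÷ 2.2 lb/kg = 89.81818 kg
Concentration = 3998 mcg ÷ 224 mL = 17.84821 mcg/mL
Drug rate = 6 mL/hr × 17.84821 mcg/mL = 107.0893 mcg/hr
107.0893 mcg/hr ÷ 89.81818 kg = 1.19229 mcg/kg/hr

1.2 mcg/kg/hr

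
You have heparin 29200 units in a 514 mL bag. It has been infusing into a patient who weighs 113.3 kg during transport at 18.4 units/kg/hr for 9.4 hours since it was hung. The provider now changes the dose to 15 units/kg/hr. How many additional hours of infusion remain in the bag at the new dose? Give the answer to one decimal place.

5.7 hours

Initial rate:
Dose = 18.4 units/kg/hr × 113.3 kg = 2084.72 units/hr
Concentration = 29200 units ÷ 514 mL = 56.80934 units/mL
Rate = 2084.72 units/hr ÷ 56.80934 units/mL = 36.69678 mL/hr
Volume infused so far = 36.69678 mL/hr × 9.4 hr = 344.9498 mL
Volume remaining = 514 − 344.9498 = 169.0502 mL
New rate:
Dose = 15 units/kg/hr × 113.3 kg = 1699.5 units/hr
Rate = 1699.5 units/hr ÷ 56.80934 units/mL = 29.91586 mL/hr
Time remaining = 169.0502 mL ÷ 29.91586 mL/hr = 5.650857 hr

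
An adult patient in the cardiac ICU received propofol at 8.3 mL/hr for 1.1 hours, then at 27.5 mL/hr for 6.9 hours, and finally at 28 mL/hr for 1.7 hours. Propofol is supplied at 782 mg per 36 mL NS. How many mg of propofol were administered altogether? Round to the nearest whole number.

Concentration = 782 mg ÷ 36 mL = 21.72222 mg/mL
Stage 1: 8.3 mL/hr × 1.1 hr = 9.13 mL → 9.13 mL × 21.72222 mg/mL = 198.3239 mg
Stage 2: 27.5 mL/hr × 6.9 hr = 189.75 mL → 189.75 mL × 21.72222 mg/mL = 4121.792 mg
Stage 3: 28 mL/hr × 1.7 hr = 47.6 mL → 47.6 mL × 21.72222 mg/mL = 1033.978 mg
Total = 198.3239 + 4121.792 + 1033.978 = 5354.093 mg

5354 mg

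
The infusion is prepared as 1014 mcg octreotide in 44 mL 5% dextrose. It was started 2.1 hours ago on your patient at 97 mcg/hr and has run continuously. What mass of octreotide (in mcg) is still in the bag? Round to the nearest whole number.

Concentration = 1014 mcg ÷ 44 mL = 23.04545 mcg/mL
Rate = 97 mcg/hr ÷ 23.04545 mcg/mL = 4.209073 mL/hr
Volume infused = 4.209073 mL/hr × 2.1 hr = 8.839053 mL
Volume remaining = 44 − 8.839053 = 35.16095 mL
Drug remaining = 35.16095 mL × 23.04545 mcg/mL = 810.3 mcg

810 mcg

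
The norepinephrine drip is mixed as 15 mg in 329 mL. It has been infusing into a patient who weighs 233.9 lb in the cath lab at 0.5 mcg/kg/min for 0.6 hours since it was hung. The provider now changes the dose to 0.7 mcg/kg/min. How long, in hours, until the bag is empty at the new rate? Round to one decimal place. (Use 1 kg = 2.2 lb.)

Initial rate:
Weight = 233.9 lb ÷ 2.2 lb/kg = 106.3182 kg
Dose = 0.5 mcg/kg/min × 106.3182 kg = 53.15909 mcg/min
53.15909 mcg/min × 60 min/hr = 3189.545 mcg/hr
Concentration = 15 mg ÷ 329 mL = 0.04559271 mg/mL = 45.59271 mcg/mL
Rate = 3189.545 mcg/hr ÷ 45.59271 mcg/mL = 69.95736 mL/hr
Volume infused so far = 69.95736 mL/hr × 0.6 hr = 41.97442 mL
Volume remaining = 329 − 41.97442 = 287.0256 mL
New rate:
Dose = 0.7 mcg/kg/min × 106.3182 kg = 74.42273 mcg/min
74.42273 mcg/min × 60 min/hr = 4465.364 mcg/hr
Rate = 4465.364 mcg/hr ÷ 45.59271 mcg/mL = 97.94031 mL/hr
Time remaining = 287.0256 mL ÷ 97.94031 mL/hr = 2.930617 hr

2.9 hours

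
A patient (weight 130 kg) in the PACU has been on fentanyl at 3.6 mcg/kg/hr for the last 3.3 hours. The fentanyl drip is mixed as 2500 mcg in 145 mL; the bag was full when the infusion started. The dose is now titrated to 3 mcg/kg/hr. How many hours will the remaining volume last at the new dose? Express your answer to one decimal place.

2.5 hours

Initial rate:
Dose = 3.6 mcg/kg/hr × 130 kg = 468 mcg/hr
Concentration = 2500 mcg ÷ 145 mL = 17.24138 mcg/mL
Rate = 468 mcg/hr ÷ 17.24138 mcg/mL = 27.144 mL/hr
Volume infused so far = 27.144 mL/hr × 3.3 hr = 89.5752 mL
Volume remaining = 145 − 89.5752 = 55.4248 mL
New rate:
Dose = 3 mcg/kg/hr × 130 kg = 390 mcg/hr
Rate = 390 mcg/hr ÷ 17.24138 mcg/mL = 22.62 mL/hr
Time remaining = 55.4248 mL ÷ 22.62 mL/hr = 2.450256 hr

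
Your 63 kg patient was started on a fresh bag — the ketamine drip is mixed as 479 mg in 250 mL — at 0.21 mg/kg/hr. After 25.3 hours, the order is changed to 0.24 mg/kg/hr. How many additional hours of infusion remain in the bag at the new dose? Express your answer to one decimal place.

9.5 hours

Initial rate:
Dose = 0.21 mg/kg/hr × 63 kg = 13.23 mg/hr
Concentration = 479 mg ÷ 250 mL = 1.916 mg/mL
Rate = 13.23 mg/hr ÷ 1.916 mg/mL = 6.90501 mL/hr
Volume infused so far = 6.90501 mL/hr × 25.3 hr = 174.6968 mL
Volume remaining = 250 − 174.6968 = 75.30324 mL
New rate:
Dose = 0.24 mg/kg/hr × 63 kg = 15.12 mg/hr
Rate = 15.12 mg/hr ÷ 1.916 mg/mL = 7.891441 mL/hr
Time remaining = 75.30324 mL ÷ 7.891441 mL/hr = 9.542394 hr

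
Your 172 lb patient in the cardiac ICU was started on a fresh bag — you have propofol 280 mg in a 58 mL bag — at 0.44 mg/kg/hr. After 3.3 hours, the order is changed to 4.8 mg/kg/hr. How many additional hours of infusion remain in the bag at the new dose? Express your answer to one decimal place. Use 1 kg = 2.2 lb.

Initial rate:
Weight = 172 lb ÷ 2.2 lb/kg = 78.18182 kg
Dose = 0.44 mg/kg/hr × 78.18182 kg = 34.4 mg/hr
Concentration = 280 mg ÷ 58 mL = 4.827586 mg/mL
Rate = 34.4 mg/hr ÷ 4.827586 mg/mL = 7.125714 mL/hr
Volume infused so far = 7.125714 mL/hr × 3.3 hr = 23.51486 mL
Volume remaining = 58 − 23.51486 = 34.48514 mL
New rate:
Dose = 4.8 mg/kg/hr × 78.18182 kg = 375.2727 mg/hr
Rate = 375.2727 mg/hr ÷ 4.827586 mg/mL = 77.73506 mL/hr
Time remaining = 34.48514 mL ÷ 77.73506 mL/hr = 0.443624 hr

0.4 hours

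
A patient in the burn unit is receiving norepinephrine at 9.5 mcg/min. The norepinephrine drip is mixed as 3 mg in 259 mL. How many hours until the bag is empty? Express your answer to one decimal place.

5.3 hours

9.5 mcg/min × 60 min/hr = 570 mcg/hr
Concentration = 3 mg ÷ 259 mL = 0.01158301 mg/mL = 11.58301 mcg/mL
Rate = 570 mcg/hr ÷ 11.58301 mcg/mL = 49.21 mL/hr
Duration = 259 mL ÷ 49.21 mL/hr = 5.263158 hr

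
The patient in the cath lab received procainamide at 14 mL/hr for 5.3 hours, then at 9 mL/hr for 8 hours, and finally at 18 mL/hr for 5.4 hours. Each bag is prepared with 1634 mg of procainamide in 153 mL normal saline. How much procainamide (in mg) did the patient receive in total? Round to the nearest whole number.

2599 mg

Concentration = 1634 mg ÷ 153 mL = 10.67974 mg/mL
Stage 1: 14 mL/hr × 5.3 hr = 74.2 mL → 74.2 mL × 10.67974 mg/mL = 792.4366 mg
Stage 2: 9 mL/hr × 8 hr = 72 mL → 72 mL × 10.67974 mg/mL = 768.9412 mg
Stage 3: 18 mL/hr × 5.4 hr = 97.2 mL → 97.2 mL × 10.67974 mg/mL = 1038.071 mg
Total = 792.4366 + 768.9412 + 1038.071 = 2599.448 mg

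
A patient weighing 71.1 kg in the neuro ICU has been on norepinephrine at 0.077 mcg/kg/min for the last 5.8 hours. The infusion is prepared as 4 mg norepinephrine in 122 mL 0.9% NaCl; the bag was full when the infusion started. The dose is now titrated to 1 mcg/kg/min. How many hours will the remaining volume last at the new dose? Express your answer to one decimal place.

0.5 hours

Initial rate:
Dose = 0.077 mcg/kg/min × 71.1 kg = 5.4747 mcg/min
5.4747 mcg/min × 60 min/hr = 328.482 mcg/hr
Concentration = 4 mg ÷ 122 mL = 0.03278689 mg/mL = 32.78689 mcg/mL
Rate = 328.482 mcg/hr ÷ 32.78689 mcg/mL = 10.0187 mL/hr
Volume infused so far = 10.0187 mL/hr × 5.8 hr = 58.10847 mL
Volume remaining = 122 − 58.10847 = 63.89153 mL
New rate:
Dose = 1 mcg/kg/min × 71.1 kg = 71.1 mcg/min
71.1 mcg/min × 60 min/hr = 4266 mcg/hr
Rate = 4266 mcg/hr ÷ 32.78689 mcg/mL = 130.113 mL/hr
Time remaining = 63.89153 mL ÷ 130.113 mL/hr = 0.4910465 hr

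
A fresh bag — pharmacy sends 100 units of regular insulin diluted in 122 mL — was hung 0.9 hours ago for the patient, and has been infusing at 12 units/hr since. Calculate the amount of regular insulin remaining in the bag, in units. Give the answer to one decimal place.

Concentration = 100 units ÷ 122 mL = 0.8196721 units/mL
Rate = 12 units/hr ÷ 0.8196721 units/mL = 14.64 mL/hr
Volume infused = 14.64 mL/hr × 0.9 hr = 13.176 mL
Volume remaining = 122 − 13.176 = 108.824 mL
Drug remaining = 108.824 mL × 0.8196721 units/mL = 89.2 units

89.2 units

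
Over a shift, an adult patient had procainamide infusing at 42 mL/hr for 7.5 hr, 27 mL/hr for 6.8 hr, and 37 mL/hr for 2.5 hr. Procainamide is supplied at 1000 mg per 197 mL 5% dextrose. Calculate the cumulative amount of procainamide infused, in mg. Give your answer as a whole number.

3001 mg

Concentration = 1000 mg ÷ 197 mL = 5.076142 mg/mL
Stage 1: 42 mL/hr × 7.5 hr = 315 mL → 315 mL × 5.076142 mg/mL = 1598.985 mg
Stage 2: 27 mL/hr × 6.8 hr = 183.6 mL → 183.6 mL × 5.076142 mg/mL = 931.9797 mg
Stage 3: 37 mL/hr × 2.5 hr = 92.5 mL → 92.5 mL × 5.076142 mg/mL = 469.5431 mg
Total = 1598.985 + 931.9797 + 469.5431 = 3000.508 mg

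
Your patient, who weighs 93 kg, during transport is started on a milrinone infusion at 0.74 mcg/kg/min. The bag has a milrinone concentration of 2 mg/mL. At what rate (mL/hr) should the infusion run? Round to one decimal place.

Dose = 0.74 mcg/kg/min × 93 kg = 68.82 mcg/min
68.82 mcg/min × 60 min/hr = 4129.2 mcg/hr
Concentration = 2 mg/mL = 2000 mcg/mL
Rate = 4129.2 mcg/hr ÷ 2000 mcg/mL = 2.0646 mL/hr

2.1 mL/hr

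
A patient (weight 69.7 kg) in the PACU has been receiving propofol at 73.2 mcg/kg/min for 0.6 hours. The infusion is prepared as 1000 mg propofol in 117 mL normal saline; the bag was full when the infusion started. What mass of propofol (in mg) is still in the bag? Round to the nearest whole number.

816 mg

Dose = 73.2 mcg/kg/min × 69.7 kg = 5102.04 mcg/min
5102.04 mcg/min × 60 min/hr = 306122.4 mcg/hr
Concentration = 1000 mg ÷ 117 mL = 8.547009 mg/mL = 8547.009 mcg/mL
Rate = 306122.4 mcg/hr ÷ 8547.009 mcg/mL = 35.81632 mL/hr
Volume infused = 35.81632 mL/hr × 0.6 hr = 21.48979 mL
Volume remaining = 117 − 21.48979 = 95.51021 mL
Drug remaining = 95.51021 mL × 8547.009 mcg/mL = 816326.6 mcg = 816.3266 mg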